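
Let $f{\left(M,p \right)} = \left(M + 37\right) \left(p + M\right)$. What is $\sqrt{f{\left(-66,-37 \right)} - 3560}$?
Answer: $i \sqrt{573} \approx 23.937 i$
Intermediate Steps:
$f{\left(M,p \right)} = \left(37 + M\right) \left(M + p\right)$
$\sqrt{f{\left(-66,-37 \right)} - 3560} = \sqrt{\left(\left(-66\right)^{2} + 37 \left(-66\right) + 37 \left(-37\right) - -2442\right) - 3560} = \sqrt{\left(4356 - 2442 - 1369 + 2442\right) - 3560} = \sqrt{2987 - 3560} = \sqrt{-573} = i \sqrt{573}$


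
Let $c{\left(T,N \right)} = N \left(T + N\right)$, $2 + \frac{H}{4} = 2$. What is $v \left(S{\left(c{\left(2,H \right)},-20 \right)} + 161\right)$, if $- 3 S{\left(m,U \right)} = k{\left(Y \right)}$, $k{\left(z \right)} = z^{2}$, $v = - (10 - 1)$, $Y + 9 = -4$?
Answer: $-942$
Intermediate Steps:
$H = 0$ ($H = -8 + 4 \cdot 2 = -8 + 8 = 0$)
$Y = -13$ ($Y = -9 - 4 = -13$)
$c{\left(T,N \right)} = N \left(N + T\right)$
$v = -9$ ($v = \left(-1\right) 9 = -9$)
$S{\left(m,U \right)} = - \frac{169}{3}$ ($S{\left(m,U \right)} = - \frac{\left(-13\right)^{2}}{3} = \left(- \frac{1}{3}\right) 169 = - \frac{169}{3}$)
$v \left(S{\left(c{\left(2,H \right)},-20 \right)} + 161\right) = - 9 \left(- \frac{169}{3} + 161\right) = \left(-9\right) \frac{314}{3} = -942$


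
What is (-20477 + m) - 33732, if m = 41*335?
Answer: -40474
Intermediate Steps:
m = 13735
(-20477 + m) - 33732 = (-20477 + 13735) - 33732 = -6742 - 33732 = -40474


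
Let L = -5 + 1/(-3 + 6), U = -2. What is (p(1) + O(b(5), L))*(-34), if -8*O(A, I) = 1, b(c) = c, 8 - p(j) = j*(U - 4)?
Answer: -1887/4 ≈ -471.75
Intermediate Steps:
p(j) = 8 + 6*j (p(j) = 8 - j*(-2 - 4) = 8 - j*(-6) = 8 - (-6)*j = 8 + 6*j)
L = -14/3 (L = -5 + 1/3 = -5 + ⅓ = -14/3 ≈ -4.6667)
O(A, I) = -⅛ (O(A, I) = -⅛*1 = -⅛)
(p(1) + O(b(5), L))*(-34) = ((8 + 6*1) - ⅛)*(-34) = ((8 + 6) - ⅛)*(-34) = (14 - ⅛)*(-34) = (111/8)*(-34) = -1887/4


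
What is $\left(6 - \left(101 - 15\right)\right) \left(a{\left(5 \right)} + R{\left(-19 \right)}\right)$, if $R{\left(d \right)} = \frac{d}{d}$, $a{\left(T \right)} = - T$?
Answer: $320$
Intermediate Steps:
$R{\left(d \right)} = 1$
$\left(6 - \left(101 - 15\right)\right) \left(a{\left(5 \right)} + R{\left(-19 \right)}\right) = \left(6 - \left(101 - 15\right)\right) \left(\left(-1\right) 5 + 1\right) = \left(6 - 86\right) \left(-5 + 1\right) = \left(6 - 86\right) \left(-4\right) = \left(-80\right) \left(-4\right) = 320$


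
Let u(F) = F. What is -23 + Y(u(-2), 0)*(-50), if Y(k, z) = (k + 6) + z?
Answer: -223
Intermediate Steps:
Y(k, z) = 6 + k + z (Y(k, z) = (6 + k) + z = 6 + k + z)
-23 + Y(u(-2), 0)*(-50) = -23 + (6 - 2 + 0)*(-50) = -23 + 4*(-50) = -23 - 200 = -223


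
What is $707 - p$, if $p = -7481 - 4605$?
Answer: $12793$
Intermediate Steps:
$p = -12086$ ($p = -7481 - 4605 = -12086$)
$707 - p = 707 - -12086 = 707 + 12086 = 12793$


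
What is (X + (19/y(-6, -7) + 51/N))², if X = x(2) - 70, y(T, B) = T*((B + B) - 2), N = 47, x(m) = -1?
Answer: 98949880969/20358144 ≈ 4860.5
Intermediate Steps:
y(T, B) = T*(-2 + 2*B) (y(T, B) = T*(2*B - 2) = T*(-2 + 2*B))
X = -71 (X = -1 - 70 = -71)
(X + (19/y(-6, -7) + 51/N))² = (-71 + (19/((2*(-6)*(-1 - 7))) + 51/47))² = (-71 + (19/((2*(-6)*(-8))) + 51*(1/47)))² = (-71 + (19/96 + 51/47))² = (-71 + 5789/4512)² = (-314563/4512)² = 98949880969/20358144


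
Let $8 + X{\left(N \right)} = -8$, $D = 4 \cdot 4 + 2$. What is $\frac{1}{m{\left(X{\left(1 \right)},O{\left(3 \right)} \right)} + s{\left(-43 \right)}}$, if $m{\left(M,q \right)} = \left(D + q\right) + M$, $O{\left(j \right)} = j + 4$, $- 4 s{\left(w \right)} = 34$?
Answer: $2$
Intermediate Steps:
$D = 18$ ($D = 16 + 2 = 18$)
$s{\left(w \right)} = - \frac{17}{2}$ ($s{\left(w \right)} = \left(- \frac{1}{4}\right) 34 = - \frac{17}{2}$)
$X{\left(N \right)} = -16$ ($X{\left(N \right)} = -8 - 8 = -16$)
$O{\left(j \right)} = 4 + j$
$m{\left(M,q \right)} = 18 + M + q$ ($m{\left(M,q \right)} = \left(18 + q\right) + M = 18 + M + q$)
$\frac{1}{m{\left(X{\left(1 \right)},O{\left(3 \right)} \right)} + s{\left(-43 \right)}} = \frac{1}{\left(18 - 16 + \left(4 + 3\right)\right) - \frac{17}{2}} = \frac{1}{\left(18 - 16 + 7\right) - \frac{17}{2}} = \frac{1}{9 - \frac{17}{2}} = \frac{1}{\frac{1}{2}} = 2$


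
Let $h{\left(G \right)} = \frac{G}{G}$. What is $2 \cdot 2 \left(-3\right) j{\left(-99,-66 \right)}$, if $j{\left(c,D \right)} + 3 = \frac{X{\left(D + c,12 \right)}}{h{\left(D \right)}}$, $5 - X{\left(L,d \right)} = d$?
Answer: $120$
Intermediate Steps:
$X{\left(L,d \right)} = 5 - d$
$h{\left(G \right)} = 1$
$j{\left(c,D \right)} = -10$ ($j{\left(c,D \right)} = -3 + \frac{5 - 12}{1} = -3 + \left(5 - 12\right) 1 = -3 - 7 = -10$)
$2 \cdot 2 \left(-3\right) j{\left(-99,-66 \right)} = 2 \cdot 2 \left(-3\right) \left(-10\right) = 4 \left(-3\right) \left(-10\right) = \left(-12\right) \left(-10\right) = 120$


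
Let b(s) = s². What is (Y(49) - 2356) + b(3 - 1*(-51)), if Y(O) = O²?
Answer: 2961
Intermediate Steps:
(Y(49) - 2356) + b(3 - 1*(-51)) = (49² - 2356) + (3 - 1*(-51))² = (2401 - 2356) + (3 + 51)² = 45 + 54² = 45 + 2916 = 2961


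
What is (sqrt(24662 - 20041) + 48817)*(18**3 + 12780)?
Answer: 908582004 + 18612*sqrt(4621) ≈ 9.0985e+8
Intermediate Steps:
(sqrt(24662 - 20041) + 48817)*(18**3 + 12780) = (sqrt(4621) + 48817)*(5832 + 12780) = (48817 + sqrt(4621))*18612 = 908582004 + 18612*sqrt(4621)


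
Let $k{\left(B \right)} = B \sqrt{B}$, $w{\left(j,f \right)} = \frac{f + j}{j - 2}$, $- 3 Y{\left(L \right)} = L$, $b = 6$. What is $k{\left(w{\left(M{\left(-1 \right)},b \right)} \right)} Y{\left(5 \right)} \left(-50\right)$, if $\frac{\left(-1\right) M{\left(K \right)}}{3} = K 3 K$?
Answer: $\frac{250 \sqrt{33}}{121} \approx 11.869$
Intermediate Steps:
$M{\left(K \right)} = - 9 K^{2}$ ($M{\left(K \right)} = - 3 K 3 K = - 3 \cdot 3 K K = - 3 \cdot 3 K^{2} = - 9 K^{2}$)
$Y{\left(L \right)} = - \frac{L}{3}$
$w{\left(j,f \right)} = \frac{f + j}{-2 + j}$
$k{\left(B \right)} = B^{\frac{3}{2}}$
$k{\left(w{\left(M{\left(-1 \right)},b \right)} \right)} Y{\left(5 \right)} \left(-50\right) = \left(\frac{6 - 9 \left(-1\right)^{2}}{-2 - 9 \left(-1\right)^{2}}\right)^{\frac{3}{2}} \left(\left(- \frac{1}{3}\right) 5\right) \left(-50\right) = \left(\frac{6 - 9}{-2 - 9}\right)^{\frac{3}{2}} \left(- \frac{5}{3}\right) \left(-50\right) = \left(\frac{1}{-11} \left(-3\right)\right)^{\frac{3}{2}} \left(- \frac{5}{3}\right) \left(-50\right) = \left(\left(- \frac{1}{11}\right) \left(-3\right)\right)^{\frac{3}{2}} \left(- \frac{5}{3}\right) \left(-50\right) = \left(\frac{3}{11}\right)^{\frac{3}{2}} \left(- \frac{5}{3}\right) \left(-50\right) = \frac{3 \sqrt{33}}{121} \left(- \frac{5}{3}\right) \left(-50\right) = - \frac{5 \sqrt{33}}{121} \left(-50\right) = \frac{250 \sqrt{33}}{121}$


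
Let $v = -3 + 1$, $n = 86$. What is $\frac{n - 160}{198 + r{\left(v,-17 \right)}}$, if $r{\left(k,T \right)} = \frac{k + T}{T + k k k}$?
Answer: $- \frac{1850}{4969} \approx -0.37231$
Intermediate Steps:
$v = -2$
$r{\left(k,T \right)} = \frac{T + k}{T + k^{3}}$ ($r{\left(k,T \right)} = \frac{T + k}{T + k^{2} k} = \frac{T + k}{T + k^{3}}$)
$\frac{n - 160}{198 + r{\left(v,-17 \right)}} = \frac{86 - 160}{198 + \frac{-17 - 2}{-17 + \left(-2\right)^{3}}} = - \frac{74}{198 + \frac{1}{-17 - 8} \left(-19\right)} = - \frac{74}{198 + \frac{1}{-25} \left(-19\right)} = - \frac{74}{198 - - \frac{19}{25}} = - \frac{74}{198 + \frac{19}{25}} = - \frac{74}{\frac{4969}{25}} = \left(-74\right) \frac{25}{4969} = - \frac{1850}{4969}$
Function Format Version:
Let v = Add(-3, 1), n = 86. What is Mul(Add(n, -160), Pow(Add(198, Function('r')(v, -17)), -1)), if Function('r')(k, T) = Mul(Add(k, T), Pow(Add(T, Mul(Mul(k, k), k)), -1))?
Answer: Rational(-1850, 4969) ≈ -0.37231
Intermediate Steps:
v = -2
Function('r')(k, T) = Mul(Pow(Add(T, Pow(k, 3)), -1), Add(T, k)) (Function('r')(k, T) = Mul(Add(T, k), Pow(Add(T, Mul(Pow(k, 2), k)), -1)) = Mul(Add(T, k), Pow(Add(T, Pow(k, 3)), -1)) = Mul(Pow(Add(T, Pow(k, 3)), -1), Add(T, k)))
Mul(Add(n, -160), Pow(Add(198, Function('r')(v, -17)), -1)) = Mul(Add(86, -160), Pow(Add(198, Mul(Pow(Add(-17, Pow(-2, 3)), -1), Add(-17, -2))), -1)) = Mul(-74, Pow(Add(198, Mul(Pow(Add(-17, -8), -1), -19)), -1)) = Mul(-74, Pow(Add(198, Mul(Pow(-25, -1), -19)), -1)) = Mul(-74, Pow(Add(198, Mul(Rational(-1, 25), -19)), -1)) = Mul(-74, Pow(Add(198, Rational(19, 25)), -1)) = Mul(-74, Pow(Rational(4969, 25), -1)) = Mul(-74, Rational(25, 4969)) = Rational(-1850, 4969)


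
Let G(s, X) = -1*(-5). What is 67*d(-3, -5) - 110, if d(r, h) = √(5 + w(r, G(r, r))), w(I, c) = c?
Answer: -110 + 67*√10 ≈ 101.87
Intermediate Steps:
G(s, X) = 5
d(r, h) = √10 (d(r, h) = √(5 + 5) = √10)
67*d(-3, -5) - 110 = 67*√10 - 110 = -110 + 67*√10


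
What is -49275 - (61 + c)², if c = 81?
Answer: -69439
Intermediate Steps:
-49275 - (61 + c)² = -49275 - (61 + 81)² = -49275 - 1*142² = -49275 - 1*20164 = -49275 - 20164 = -69439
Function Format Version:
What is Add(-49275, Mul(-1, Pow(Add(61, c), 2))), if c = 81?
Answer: -69439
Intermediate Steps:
Add(-49275, Mul(-1, Pow(Add(61, c), 2))) = Add(-49275, Mul(-1, Pow(Add(61, 81), 2))) = Add(-49275, Mul(-1, Pow(142, 2))) = Add(-49275, Mul(-1, 20164)) = Add(-49275, -20164) = -69439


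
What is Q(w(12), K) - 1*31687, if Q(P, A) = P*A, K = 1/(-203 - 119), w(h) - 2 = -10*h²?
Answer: -5100888/161 ≈ -31683.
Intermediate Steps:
w(h) = 2 - 10*h²
K = -1/322 (K = 1/(-322) = -1/322 ≈ -0.0031056)
Q(P, A) = A*P
Q(w(12), K) - 1*31687 = -(2 - 10*12²)/322 - 1*31687 = -(2 - 10*144)/322 - 31687 = -(2 - 1440)/322 - 31687 = -1/322*(-1438) - 31687 = 719/161 - 31687 = -5100888/161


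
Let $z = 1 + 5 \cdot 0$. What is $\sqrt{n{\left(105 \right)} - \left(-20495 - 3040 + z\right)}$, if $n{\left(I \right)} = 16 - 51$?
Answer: $3 \sqrt{2611} \approx 153.29$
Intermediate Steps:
$z = 1$ ($z = 1 + 0 = 1$)
$n{\left(I \right)} = -35$ ($n{\left(I \right)} = 16 - 51 = -35$)
$\sqrt{n{\left(105 \right)} - \left(-20495 - 3040 + z\right)} = \sqrt{-35 + \left(20495 - \left(1 - 3040\right)\right)} = \sqrt{-35 + \left(20495 - -3039\right)} = \sqrt{-35 + \left(20495 + 3039\right)} = \sqrt{-35 + 23534} = \sqrt{23499} = 3 \sqrt{2611}$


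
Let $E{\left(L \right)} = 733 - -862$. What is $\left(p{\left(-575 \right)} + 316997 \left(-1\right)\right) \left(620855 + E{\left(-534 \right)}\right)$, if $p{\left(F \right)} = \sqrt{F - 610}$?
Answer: $-197314782650 + 622450 i \sqrt{1185} \approx -1.9731 \cdot 10^{11} + 2.1427 \cdot 10^{7} i$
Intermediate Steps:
$E{\left(L \right)} = 1595$ ($E{\left(L \right)} = 733 + 862 = 1595$)
$p{\left(F \right)} = \sqrt{-610 + F}$
$\left(p{\left(-575 \right)} + 316997 \left(-1\right)\right) \left(620855 + E{\left(-534 \right)}\right) = \left(\sqrt{-610 - 575} + 316997 \left(-1\right)\right) \left(620855 + 1595\right) = \left(\sqrt{-1185} - 316997\right) 622450 = \left(i \sqrt{1185} - 316997\right) 622450 = \left(-316997 + i \sqrt{1185}\right) 622450 = -197314782650 + 622450 i \sqrt{1185}$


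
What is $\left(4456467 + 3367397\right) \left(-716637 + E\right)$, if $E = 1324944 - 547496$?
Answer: $475776993704$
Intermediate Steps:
$E = 777448$
$\left(4456467 + 3367397\right) \left(-716637 + E\right) = \left(4456467 + 3367397\right) \left(-716637 + 777448\right) = 7823864 \cdot 60811 = 475776993704$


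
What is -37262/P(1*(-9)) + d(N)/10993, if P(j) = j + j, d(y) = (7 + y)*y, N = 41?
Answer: 204828295/98937 ≈ 2070.3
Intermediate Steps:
d(y) = y*(7 + y)
P(j) = 2*j
-37262/P(1*(-9)) + d(N)/10993 = -37262/(2*(1*(-9))) + (41*(7 + 41))/10993 = -37262/(2*(-9)) + (41*48)*(1/10993) = -37262/(-18) + 1968*(1/10993) = -37262*(-1/18) + 1968/10993 = 18631/9 + 1968/10993 = 204828295/98937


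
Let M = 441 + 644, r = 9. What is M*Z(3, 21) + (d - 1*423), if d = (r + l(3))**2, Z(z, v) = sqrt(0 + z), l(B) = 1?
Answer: -323 + 1085*sqrt(3) ≈ 1556.3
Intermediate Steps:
Z(z, v) = sqrt(z)
d = 100 (d = (9 + 1)**2 = 10**2 = 100)
M = 1085
M*Z(3, 21) + (d - 1*423) = 1085*sqrt(3) + (100 - 1*423) = 1085*sqrt(3) + (100 - 423) = 1085*sqrt(3) - 323 = -323 + 1085*sqrt(3)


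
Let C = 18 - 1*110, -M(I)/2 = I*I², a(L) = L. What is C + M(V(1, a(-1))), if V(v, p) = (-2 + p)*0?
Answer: -92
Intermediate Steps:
V(v, p) = 0
M(I) = -2*I³ (M(I) = -2*I*I² = -2*I³)
C = -92 (C = 18 - 110 = -92)
C + M(V(1, a(-1))) = -92 - 2*0³ = -92 - 2*0 = -92 + 0 = -92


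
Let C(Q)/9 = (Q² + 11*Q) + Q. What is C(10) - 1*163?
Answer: 1817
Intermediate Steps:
C(Q) = 9*Q² + 108*Q (C(Q) = 9*((Q² + 11*Q) + Q) = 9*(Q² + 12*Q) = 9*Q² + 108*Q)
C(10) - 1*163 = 9*10*(12 + 10) - 1*163 = 9*10*22 - 163 = 1980 - 163 = 1817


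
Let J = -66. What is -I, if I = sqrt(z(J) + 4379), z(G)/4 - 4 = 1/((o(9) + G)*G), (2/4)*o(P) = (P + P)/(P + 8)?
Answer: -sqrt(156799257802)/5973 ≈ -66.295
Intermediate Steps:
o(P) = 4*P/(8 + P) (o(P) = 2*((P + P)/(P + 8)) = 2*((2*P)/(8 + P)) = 2*(2*P/(8 + P)) = 4*P/(8 + P))
z(G) = 16 + 4/(G*(36/17 + G)) (z(G) = 16 + 4*(1/((4*9/(8 + 9) + G)*G)) = 16 + 4*(1/((4*9/17 + G)*G)) = 16 + 4*(1/((4*9*(1/17) + G)*G)) = 16 + 4*(1/((36/17 + G)*G)) = 16 + 4*(1/(G*(36/17 + G))) = 16 + 4/(G*(36/17 + G)))
I = sqrt(156799257802)/5973 (I = sqrt(4*(17 + 68*(-66)**2 + 144*(-66))/(-66*(36 + 17*(-66))) + 4379) = sqrt(4*(-1/66)*(17 + 68*4356 - 9504)/(36 - 1122) + 4379) = sqrt(4*(-1/66)*(17 + 296208 - 9504)/(-1086) + 4379) = sqrt(4*(-1/66)*(-1/1086)*286721 + 4379) = sqrt(286721/17919 + 4379) = sqrt(78754022/17919) = sqrt(156799257802)/5973 ≈ 66.295)
-I = -sqrt(156799257802)/5973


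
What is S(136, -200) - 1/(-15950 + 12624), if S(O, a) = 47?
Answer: 156323/3326 ≈ 47.000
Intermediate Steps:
S(136, -200) - 1/(-15950 + 12624) = 47 - 1/(-15950 + 12624) = 47 - 1/(-3326) = 47 - 1*(-1/3326) = 47 + 1/3326 = 156323/3326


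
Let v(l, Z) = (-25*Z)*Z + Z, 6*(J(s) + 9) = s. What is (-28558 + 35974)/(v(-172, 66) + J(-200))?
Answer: -22248/326629 ≈ -0.068114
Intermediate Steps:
J(s) = -9 + s/6
v(l, Z) = Z - 25*Z**2 (v(l, Z) = -25*Z**2 + Z = Z - 25*Z**2)
(-28558 + 35974)/(v(-172, 66) + J(-200)) = (-28558 + 35974)/(66*(1 - 25*66) + (-9 + (1/6)*(-200))) = 7416/(66*(1 - 1650) + (-9 - 100/3)) = 7416/(66*(-1649) - 127/3) = 7416/(-108834 - 127/3) = 7416/(-326629/3) = 7416*(-3/326629) = -22248/326629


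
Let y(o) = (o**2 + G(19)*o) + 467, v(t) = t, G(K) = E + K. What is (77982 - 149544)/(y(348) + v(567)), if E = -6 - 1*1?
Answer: -35781/63157 ≈ -0.56654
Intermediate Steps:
E = -7 (E = -6 - 1 = -7)
G(K) = -7 + K
y(o) = 467 + o**2 + 12*o (y(o) = (o**2 + (-7 + 19)*o) + 467 = (o**2 + 12*o) + 467 = 467 + o**2 + 12*o)
(77982 - 149544)/(y(348) + v(567)) = (77982 - 149544)/((467 + 348**2 + 12*348) + 567) = -71562/((467 + 121104 + 4176) + 567) = -71562/(125747 + 567) = -71562/126314 = -71562*1/126314 = -35781/63157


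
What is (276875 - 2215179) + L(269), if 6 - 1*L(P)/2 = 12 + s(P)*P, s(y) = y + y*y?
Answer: -41013256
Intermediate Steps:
s(y) = y + y²
L(P) = -12 - 2*P²*(1 + P) (L(P) = 12 - 2*(12 + (P*(1 + P))*P) = 12 - 2*(12 + P²*(1 + P)) = 12 + (-24 - 2*P²*(1 + P)) = -12 - 2*P²*(1 + P))
(276875 - 2215179) + L(269) = (276875 - 2215179) + (-12 + 2*269²*(-1 - 1*269)) = -1938304 + (-12 + 2*72361*(-1 - 269)) = -1938304 + (-12 + 2*72361*(-270)) = -1938304 + (-12 - 39074940) = -1938304 - 39074952 = -41013256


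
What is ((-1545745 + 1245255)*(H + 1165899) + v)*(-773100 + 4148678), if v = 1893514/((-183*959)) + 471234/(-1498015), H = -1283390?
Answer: 4475799160713919419428255068/37556734065 ≈ 1.1917e+17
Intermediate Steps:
v = -417030361144/37556734065 (v = 1893514/(-175497) + 471234*(-1/1498015) = 1893514*(-1/175497) - 471234/1498015 = -270502/25071 - 471234/1498015 = -417030361144/37556734065 ≈ -11.104)
((-1545745 + 1245255)*(H + 1165899) + v)*(-773100 + 4148678) = ((-1545745 + 1245255)*(-1283390 + 1165899) - 417030361144/37556734065)*(-773100 + 4148678) = (-300490*(-117491) - 417030361144/37556734065)*3375578 = (35304870590 - 417030361144/37556734065)*3375578 = (1325935635530839287206/37556734065)*3375578 = 4475799160713919419428255068/37556734065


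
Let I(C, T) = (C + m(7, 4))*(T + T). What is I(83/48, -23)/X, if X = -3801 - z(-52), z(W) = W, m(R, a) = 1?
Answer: 131/3912 ≈ 0.033487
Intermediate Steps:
I(C, T) = 2*T*(1 + C) (I(C, T) = (C + 1)*(T + T) = (1 + C)*(2*T) = 2*T*(1 + C))
X = -3749 (X = -3801 - 1*(-52) = -3801 + 52 = -3749)
I(83/48, -23)/X = (2*(-23)*(1 + 83/48))/(-3749) = (2*(-23)*(1 + 83*(1/48)))*(-1/3749) = (2*(-23)*(1 + 83/48))*(-1/3749) = (2*(-23)*(131/48))*(-1/3749) = -3013/24*(-1/3749) = 131/3912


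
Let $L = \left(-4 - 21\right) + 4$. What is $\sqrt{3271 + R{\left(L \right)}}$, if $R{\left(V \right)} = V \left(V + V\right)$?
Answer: $\sqrt{4153} \approx 64.444$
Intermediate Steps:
$L = -21$ ($L = -25 + 4 = -21$)
$R{\left(V \right)} = 2 V^{2}$ ($R{\left(V \right)} = V 2 V = 2 V^{2}$)
$\sqrt{3271 + R{\left(L \right)}} = \sqrt{3271 + 2 \left(-21\right)^{2}} = \sqrt{3271 + 2 \cdot 441} = \sqrt{3271 + 882} = \sqrt{4153}$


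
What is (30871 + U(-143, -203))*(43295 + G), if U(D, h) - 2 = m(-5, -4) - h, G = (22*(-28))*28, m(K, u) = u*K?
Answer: 809957512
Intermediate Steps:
m(K, u) = K*u
G = -17248 (G = -616*28 = -17248)
U(D, h) = 22 - h (U(D, h) = 2 + (-5*(-4) - h) = 2 + (20 - h) = 22 - h)
(30871 + U(-143, -203))*(43295 + G) = (30871 + (22 - 1*(-203)))*(43295 - 17248) = (30871 + (22 + 203))*26047 = (30871 + 225)*26047 = 31096*26047 = 809957512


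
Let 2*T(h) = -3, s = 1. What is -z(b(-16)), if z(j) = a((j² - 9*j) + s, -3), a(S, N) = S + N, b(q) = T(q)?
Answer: -55/4 ≈ -13.750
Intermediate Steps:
T(h) = -3/2 (T(h) = (½)*(-3) = -3/2)
b(q) = -3/2
a(S, N) = N + S
z(j) = -2 + j² - 9*j (z(j) = -3 + ((j² - 9*j) + 1) = -3 + (1 + j² - 9*j) = -2 + j² - 9*j)
-z(b(-16)) = -(-2 + (-3/2)² - 9*(-3/2)) = -(-2 + 9/4 + 27/2) = -1*55/4 = -55/4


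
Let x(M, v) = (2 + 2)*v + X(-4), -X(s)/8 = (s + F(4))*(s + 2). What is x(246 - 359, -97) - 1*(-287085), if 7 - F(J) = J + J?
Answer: 286617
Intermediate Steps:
F(J) = 7 - 2*J (F(J) = 7 - (J + J) = 7 - 2*J)
X(s) = -8*(-1 + s)*(2 + s) (X(s) = -8*(s + (7 - 2*4))*(s + 2) = -8*(s + (7 - 8))*(2 + s) = -8*(s - 1)*(2 + s) = -8*(-1 + s)*(2 + s))
x(M, v) = -80 + 4*v (x(M, v) = (2 + 2)*v + (16 - 8*(-4) - 8*(-4)²) = 4*v + (16 + 32 - 8*16) = 4*v + (16 + 32 - 128) = 4*v - 80 = -80 + 4*v)
x(246 - 359, -97) - 1*(-287085) = (-80 + 4*(-97)) - 1*(-287085) = (-80 - 388) + 287085 = -468 + 287085 = 286617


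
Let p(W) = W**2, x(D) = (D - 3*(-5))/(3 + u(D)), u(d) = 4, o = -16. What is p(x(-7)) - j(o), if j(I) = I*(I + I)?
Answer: -25024/49 ≈ -510.69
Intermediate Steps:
j(I) = 2*I**2 (j(I) = I*(2*I) = 2*I**2)
x(D) = 15/7 + D/7 (x(D) = (D - 3*(-5))/(3 + 4) = (D + 15)/7 = (15 + D)*(1/7) = 15/7 + D/7)
p(x(-7)) - j(o) = (15/7 + (1/7)*(-7))**2 - 2*(-16)**2 = (15/7 - 1)**2 - 2*256 = (8/7)**2 - 1*512 = 64/49 - 512 = -25024/49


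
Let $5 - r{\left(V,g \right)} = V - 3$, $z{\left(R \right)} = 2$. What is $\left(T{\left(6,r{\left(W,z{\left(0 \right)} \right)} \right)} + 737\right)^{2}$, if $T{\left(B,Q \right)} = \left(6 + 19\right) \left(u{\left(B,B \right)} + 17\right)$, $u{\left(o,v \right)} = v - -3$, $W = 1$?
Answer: $1923769$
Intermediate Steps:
$u{\left(o,v \right)} = 3 + v$ ($u{\left(o,v \right)} = v + 3 = 3 + v$)
$r{\left(V,g \right)} = 8 - V$ ($r{\left(V,g \right)} = 5 - \left(V - 3\right) = 5 - \left(-3 + V\right) = 8 - V$)
$T{\left(B,Q \right)} = 500 + 25 B$ ($T{\left(B,Q \right)} = \left(6 + 19\right) \left(\left(3 + B\right) + 17\right) = 25 \left(20 + B\right) = 500 + 25 B$)
$\left(T{\left(6,r{\left(W,z{\left(0 \right)} \right)} \right)} + 737\right)^{2} = \left(\left(500 + 25 \cdot 6\right) + 737\right)^{2} = \left(\left(500 + 150\right) + 737\right)^{2} = \left(650 + 737\right)^{2} = 1387^{2} = 1923769$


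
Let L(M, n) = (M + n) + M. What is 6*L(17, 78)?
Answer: 672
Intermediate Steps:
L(M, n) = n + 2*M
6*L(17, 78) = 6*(78 + 2*17) = 6*(78 + 34) = 6*112 = 672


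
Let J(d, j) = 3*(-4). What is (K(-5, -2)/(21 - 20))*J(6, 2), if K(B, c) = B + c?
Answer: 84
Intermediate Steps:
J(d, j) = -12
(K(-5, -2)/(21 - 20))*J(6, 2) = ((-5 - 2)/(21 - 20))*(-12) = -7/1*(-12) = -7*1*(-12) = -7*(-12) = 84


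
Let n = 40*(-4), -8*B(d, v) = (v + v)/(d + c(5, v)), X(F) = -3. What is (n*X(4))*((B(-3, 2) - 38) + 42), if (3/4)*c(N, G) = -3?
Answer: 13680/7 ≈ 1954.3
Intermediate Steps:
c(N, G) = -4 (c(N, G) = (4/3)*(-3) = -4)
B(d, v) = -v/(4*(-4 + d)) (B(d, v) = -(v + v)/(8*(d - 4)) = -2*v/(8*(-4 + d)) = -v/(4*(-4 + d)))
n = -160
(n*X(4))*((B(-3, 2) - 38) + 42) = (-160*(-3))*((-1*2/(-16 + 4*(-3)) - 38) + 42) = 480*((-1*2/(-16 - 12) - 38) + 42) = 480*((-1*2/(-28) - 38) + 42) = 480*((-1*2*(-1/28) - 38) + 42) = 480*((1/14 - 38) + 42) = 480*(-531/14 + 42) = 480*(57/14) = 13680/7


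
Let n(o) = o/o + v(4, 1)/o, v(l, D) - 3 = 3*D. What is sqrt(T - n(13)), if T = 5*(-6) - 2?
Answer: I*sqrt(5655)/13 ≈ 5.7846*I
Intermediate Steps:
v(l, D) = 3 + 3*D
n(o) = 1 + 6/o (n(o) = o/o + (3 + 3*1)/o = 1 + (3 + 3)/o = 1 + 6/o)
T = -32 (T = -30 - 2 = -32)
sqrt(T - n(13)) = sqrt(-32 - (6 + 13)/13) = sqrt(-32 - 19/13) = sqrt(-435/13) = I*sqrt(5655)/13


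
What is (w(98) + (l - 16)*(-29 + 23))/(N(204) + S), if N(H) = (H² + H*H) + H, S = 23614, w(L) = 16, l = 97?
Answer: -47/10705 ≈ -0.0043905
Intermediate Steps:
N(H) = H + 2*H² (N(H) = (H² + H²) + H = 2*H² + H = H + 2*H²)
(w(98) + (l - 16)*(-29 + 23))/(N(204) + S) = (16 + (97 - 16)*(-29 + 23))/(204*(1 + 2*204) + 23614) = (16 + 81*(-6))/(204*(1 + 408) + 23614) = (16 - 486)/(204*409 + 23614) = -470/(83436 + 23614) = -470/107050 = -470*1/107050 = -47/10705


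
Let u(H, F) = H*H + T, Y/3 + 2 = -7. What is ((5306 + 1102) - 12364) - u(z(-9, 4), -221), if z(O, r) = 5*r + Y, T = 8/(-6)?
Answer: -18011/3 ≈ -6003.7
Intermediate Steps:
Y = -27 (Y = -6 + 3*(-7) = -6 - 21 = -27)
T = -4/3 (T = 8*(-⅙) = -4/3 ≈ -1.3333)
z(O, r) = -27 + 5*r (z(O, r) = 5*r - 27 = -27 + 5*r)
u(H, F) = -4/3 + H² (u(H, F) = H*H - 4/3 = H² - 4/3 = -4/3 + H²)
((5306 + 1102) - 12364) - u(z(-9, 4), -221) = ((5306 + 1102) - 12364) - (-4/3 + (-27 + 5*4)²) = (6408 - 12364) - (-4/3 + (-27 + 20)²) = -5956 - (-4/3 + (-7)²) = -5956 - (-4/3 + 49) = -5956 - 1*143/3 = -5956 - 143/3 = -18011/3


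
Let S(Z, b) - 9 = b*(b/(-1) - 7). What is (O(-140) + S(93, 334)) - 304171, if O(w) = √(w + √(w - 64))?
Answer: -418056 + √(-140 + 2*I*√51) ≈ -4.1806e+5 + 11.848*I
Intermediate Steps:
S(Z, b) = 9 + b*(-7 - b) (S(Z, b) = 9 + b*(b/(-1) - 7) = 9 + b*(b*(-1) - 7) = 9 + b*(-b - 7) = 9 + b*(-7 - b))
O(w) = √(w + √(-64 + w))
(O(-140) + S(93, 334)) - 304171 = (√(-140 + √(-64 - 140)) + (9 - 1*334² - 7*334)) - 304171 = (√(-140 + √(-204)) + (9 - 1*111556 - 2338)) - 304171 = (√(-140 + 2*I*√51) + (9 - 111556 - 2338)) - 304171 = (√(-140 + 2*I*√51) - 113885) - 304171 = (-113885 + √(-140 + 2*I*√51)) - 304171 = -418056 + √(-140 + 2*I*√51)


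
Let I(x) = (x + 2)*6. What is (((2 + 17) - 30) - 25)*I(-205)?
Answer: 43848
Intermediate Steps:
I(x) = 12 + 6*x (I(x) = (2 + x)*6 = 12 + 6*x)
(((2 + 17) - 30) - 25)*I(-205) = (((2 + 17) - 30) - 25)*(12 + 6*(-205)) = ((19 - 30) - 25)*(12 - 1230) = (-11 - 25)*(-1218) = -36*(-1218) = 43848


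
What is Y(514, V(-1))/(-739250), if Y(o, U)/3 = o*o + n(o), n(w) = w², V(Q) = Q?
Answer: -792588/369625 ≈ -2.1443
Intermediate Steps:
Y(o, U) = 6*o² (Y(o, U) = 3*(o*o + o²) = 3*(o² + o²) = 3*(2*o²) = 6*o²)
Y(514, V(-1))/(-739250) = (6*514²)/(-739250) = (6*264196)*(-1/739250) = 1585176*(-1/739250) = -792588/369625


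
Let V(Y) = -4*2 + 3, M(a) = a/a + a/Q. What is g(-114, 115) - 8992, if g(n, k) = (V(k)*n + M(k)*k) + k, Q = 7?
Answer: -44119/7 ≈ -6302.7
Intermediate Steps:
M(a) = 1 + a/7 (M(a) = a/a + a/7 = 1 + a*(⅐) = 1 + a/7)
V(Y) = -5 (V(Y) = -8 + 3 = -5)
g(n, k) = k - 5*n + k*(1 + k/7) (g(n, k) = (-5*n + (1 + k/7)*k) + k = (-5*n + k*(1 + k/7)) + k = k - 5*n + k*(1 + k/7))
g(-114, 115) - 8992 = (-5*(-114) + 2*115 + (⅐)*115²) - 8992 = (570 + 230 + (⅐)*13225) - 8992 = (570 + 230 + 13225/7) - 8992 = 18825/7 - 8992 = -44119/7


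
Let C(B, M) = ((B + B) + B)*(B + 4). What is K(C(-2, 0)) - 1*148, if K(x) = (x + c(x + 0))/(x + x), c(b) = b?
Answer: -147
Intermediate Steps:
C(B, M) = 3*B*(4 + B) (C(B, M) = (2*B + B)*(4 + B) = (3*B)*(4 + B) = 3*B*(4 + B))
K(x) = 1 (K(x) = (x + (x + 0))/(x + x) = (x + x)/((2*x)) = (2*x)*(1/(2*x)) = 1)
K(C(-2, 0)) - 1*148 = 1 - 1*148 = 1 - 148 = -147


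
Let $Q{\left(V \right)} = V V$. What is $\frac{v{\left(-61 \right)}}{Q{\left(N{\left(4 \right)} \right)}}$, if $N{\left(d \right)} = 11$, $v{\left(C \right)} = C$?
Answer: $- \frac{61}{121} \approx -0.50413$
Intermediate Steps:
$Q{\left(V \right)} = V^{2}$
$\frac{v{\left(-61 \right)}}{Q{\left(N{\left(4 \right)} \right)}} = - \frac{61}{11^{2}} = - \frac{61}{121}$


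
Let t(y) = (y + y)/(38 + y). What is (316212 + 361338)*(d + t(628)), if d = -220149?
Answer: -16556835165650/111 ≈ -1.4916e+11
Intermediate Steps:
t(y) = 2*y/(38 + y) (t(y) = (2*y)/(38 + y) = 2*y/(38 + y))
(316212 + 361338)*(d + t(628)) = (316212 + 361338)*(-220149 + 2*628/(38 + 628)) = 677550*(-220149 + 2*628/666) = 677550*(-220149 + 2*628*(1/666)) = 677550*(-220149 + 628/333) = 677550*(-73308989/333) = -16556835165650/111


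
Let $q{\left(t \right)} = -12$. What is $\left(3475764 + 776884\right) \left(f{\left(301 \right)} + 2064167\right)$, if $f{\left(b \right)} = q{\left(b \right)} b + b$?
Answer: $8764095146688$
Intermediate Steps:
$f{\left(b \right)} = - 11 b$ ($f{\left(b \right)} = - 12 b + b = - 11 b$)
$\left(3475764 + 776884\right) \left(f{\left(301 \right)} + 2064167\right) = \left(3475764 + 776884\right) \left(\left(-11\right) 301 + 2064167\right) = 4252648 \left(-3311 + 2064167\right) = 4252648 \cdot 2060856 = 8764095146688$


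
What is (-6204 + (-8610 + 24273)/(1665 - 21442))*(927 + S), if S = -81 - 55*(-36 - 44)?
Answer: -643748049066/19777 ≈ -3.2550e+7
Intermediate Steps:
S = 4319 (S = -81 - 55*(-80) = -81 + 4400 = 4319)
(-6204 + (-8610 + 24273)/(1665 - 21442))*(927 + S) = (-6204 + (-8610 + 24273)/(1665 - 21442))*(927 + 4319) = (-6204 + 15663/(-19777))*5246 = (-6204 + 15663*(-1/19777))*5246 = (-6204 - 15663/19777)*5246 = -122712171/19777*5246 = -643748049066/19777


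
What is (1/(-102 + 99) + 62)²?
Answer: 34225/9 ≈ 3802.8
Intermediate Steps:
(1/(-102 + 99) + 62)² = (1/(-3) + 62)² = (-⅓ + 62)² = (185/3)² = 34225/9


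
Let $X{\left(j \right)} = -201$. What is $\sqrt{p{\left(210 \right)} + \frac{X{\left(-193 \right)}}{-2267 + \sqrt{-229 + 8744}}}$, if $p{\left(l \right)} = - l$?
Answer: $\frac{\sqrt{-475869 + 210 \sqrt{8515}}}{\sqrt{2267 - \sqrt{8515}}} \approx 14.488 i$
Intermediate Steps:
$\sqrt{p{\left(210 \right)} + \frac{X{\left(-193 \right)}}{-2267 + \sqrt{-229 + 8744}}} = \sqrt{\left(-1\right) 210 - \frac{201}{-2267 + \sqrt{-229 + 8744}}} = \sqrt{-210 - \frac{201}{-2267 + \sqrt{8515}}}$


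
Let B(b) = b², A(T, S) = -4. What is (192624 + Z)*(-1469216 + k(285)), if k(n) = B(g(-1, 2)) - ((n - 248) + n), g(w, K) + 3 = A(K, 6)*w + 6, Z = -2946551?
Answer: 4046865433303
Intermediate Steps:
g(w, K) = 3 - 4*w (g(w, K) = -3 + (-4*w + 6) = -3 + (6 - 4*w) = 3 - 4*w)
k(n) = 297 - 2*n (k(n) = (3 - 4*(-1))² - ((n - 248) + n) = (3 + 4)² - ((-248 + n) + n) = 7² - (-248 + 2*n) = 49 + (248 - 2*n) = 297 - 2*n)
(192624 + Z)*(-1469216 + k(285)) = (192624 - 2946551)*(-1469216 + (297 - 2*285)) = -2753927*(-1469216 + (297 - 570)) = -2753927*(-1469216 - 273) = -2753927*(-1469489) = 4046865433303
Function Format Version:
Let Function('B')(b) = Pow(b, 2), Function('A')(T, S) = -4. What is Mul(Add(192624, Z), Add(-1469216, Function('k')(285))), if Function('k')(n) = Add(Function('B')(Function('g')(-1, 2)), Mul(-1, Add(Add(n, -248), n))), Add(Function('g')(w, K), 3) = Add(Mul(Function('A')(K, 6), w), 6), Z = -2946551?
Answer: 4046865433303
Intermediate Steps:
Function('g')(w, K) = Add(3, Mul(-4, w)) (Function('g')(w, K) = Add(-3, Add(Mul(-4, w), 6)) = Add(-3, Add(6, Mul(-4, w))) = Add(3, Mul(-4, w)))
Function('k')(n) = Add(297, Mul(-2, n)) (Function('k')(n) = Add(Pow(Add(3, Mul(-4, -1)), 2), Mul(-1, Add(Add(n, -248), n))) = Add(Pow(Add(3, 4), 2), Mul(-1, Add(Add(-248, n), n))) = Add(Pow(7, 2), Mul(-1, Add(-248, Mul(2, n)))) = Add(49, Add(248, Mul(-2, n))) = Add(297, Mul(-2, n)))
Mul(Add(192624, Z), Add(-1469216, Function('k')(285))) = Mul(Add(192624, -2946551), Add(-1469216, Add(297, Mul(-2, 285)))) = Mul(-2753927, Add(-1469216, Add(297, -570))) = Mul(-2753927, Add(-1469216, -273)) = Mul(-2753927, -1469489) = 4046865433303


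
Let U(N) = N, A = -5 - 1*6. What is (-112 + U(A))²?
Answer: 15129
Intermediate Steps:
A = -11 (A = -5 - 6 = -11)
(-112 + U(A))² = (-112 - 11)² = (-123)² = 15129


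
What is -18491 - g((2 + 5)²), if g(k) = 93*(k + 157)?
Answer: -37649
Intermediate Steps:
g(k) = 14601 + 93*k (g(k) = 93*(157 + k) = 14601 + 93*k)
-18491 - g((2 + 5)²) = -18491 - (14601 + 93*(2 + 5)²) = -18491 - (14601 + 93*7²) = -18491 - (14601 + 93*49) = -18491 - (14601 + 4557) = -18491 - 1*19158 = -18491 - 19158 = -37649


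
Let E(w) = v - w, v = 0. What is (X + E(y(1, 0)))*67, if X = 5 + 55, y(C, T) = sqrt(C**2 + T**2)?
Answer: 3953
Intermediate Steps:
X = 60
E(w) = -w (E(w) = 0 - w = -w)
(X + E(y(1, 0)))*67 = (60 - sqrt(1**2 + 0**2))*67 = (60 - sqrt(1 + 0))*67 = (60 - sqrt(1))*67 = (60 - 1*1)*67 = (60 - 1)*67 = 59*67 = 3953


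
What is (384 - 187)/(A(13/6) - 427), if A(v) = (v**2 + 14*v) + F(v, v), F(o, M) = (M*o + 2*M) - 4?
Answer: -3546/6965 ≈ -0.50912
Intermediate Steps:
F(o, M) = -4 + 2*M + M*o (F(o, M) = (2*M + M*o) - 4 = -4 + 2*M + M*o)
A(v) = -4 + 2*v**2 + 16*v (A(v) = (v**2 + 14*v) + (-4 + 2*v + v*v) = (v**2 + 14*v) + (-4 + 2*v + v**2) = (v**2 + 14*v) + (-4 + v**2 + 2*v) = -4 + 2*v**2 + 16*v)
(384 - 187)/(A(13/6) - 427) = (384 - 187)/((-4 + 2*(13/6)**2 + 16*(13/6)) - 427) = 197/((-4 + 2*(13*(1/6))**2 + 16*(13*(1/6))) - 427) = 197/((-4 + 2*(13/6)**2 + 16*(13/6)) - 427) = 197/((-4 + 2*(169/36) + 104/3) - 427) = 197/((-4 + 169/18 + 104/3) - 427) = 197/(721/18 - 427) = 197/(-6965/18) = 197*(-18/6965) = -3546/6965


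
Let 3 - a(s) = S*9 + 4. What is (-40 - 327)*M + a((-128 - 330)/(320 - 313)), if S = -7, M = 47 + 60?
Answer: -39207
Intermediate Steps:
M = 107
a(s) = 62 (a(s) = 3 - (-7*9 + 4) = 3 - (-63 + 4) = 3 - 1*(-59) = 3 + 59 = 62)
(-40 - 327)*M + a((-128 - 330)/(320 - 313)) = (-40 - 327)*107 + 62 = -367*107 + 62 = -39269 + 62 = -39207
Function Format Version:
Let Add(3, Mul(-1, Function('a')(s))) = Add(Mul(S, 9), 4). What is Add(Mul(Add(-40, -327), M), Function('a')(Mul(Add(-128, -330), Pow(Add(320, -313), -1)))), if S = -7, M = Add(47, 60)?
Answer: -39207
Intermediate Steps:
M = 107
Function('a')(s) = 62 (Function('a')(s) = Add(3, Mul(-1, Add(Mul(-7, 9), 4))) = Add(3, Mul(-1, Add(-63, 4))) = Add(3, Mul(-1, -59)) = Add(3, 59) = 62)
Add(Mul(Add(-40, -327), M), Function('a')(Mul(Add(-128, -330), Pow(Add(320, -313), -1)))) = Add(Mul(Add(-40, -327), 107), 62) = Add(Mul(-367, 107), 62) = Add(-39269, 62) = -39207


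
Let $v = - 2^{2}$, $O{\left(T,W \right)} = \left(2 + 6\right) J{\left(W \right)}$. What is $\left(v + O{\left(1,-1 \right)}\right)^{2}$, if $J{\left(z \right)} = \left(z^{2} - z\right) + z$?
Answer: $16$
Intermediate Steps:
$J{\left(z \right)} = z^{2}$
$O{\left(T,W \right)} = 8 W^{2}$ ($O{\left(T,W \right)} = \left(2 + 6\right) W^{2} = 8 W^{2}$)
$v = -4$ ($v = \left(-1\right) 4 = -4$)
$\left(v + O{\left(1,-1 \right)}\right)^{2} = \left(-4 + 8 \left(-1\right)^{2}\right)^{2} = \left(-4 + 8 \cdot 1\right)^{2} = \left(-4 + 8\right)^{2} = 4^{2} = 16$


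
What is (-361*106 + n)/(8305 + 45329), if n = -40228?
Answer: -39247/26817 ≈ -1.4635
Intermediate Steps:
(-361*106 + n)/(8305 + 45329) = (-361*106 - 40228)/(8305 + 45329) = (-38266 - 40228)/53634 = -78494*1/53634 = -39247/26817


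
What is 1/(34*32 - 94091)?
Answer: -1/93003 ≈ -1.0752e-5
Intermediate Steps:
1/(34*32 - 94091) = 1/(1088 - 94091) = 1/(-93003) = -1/93003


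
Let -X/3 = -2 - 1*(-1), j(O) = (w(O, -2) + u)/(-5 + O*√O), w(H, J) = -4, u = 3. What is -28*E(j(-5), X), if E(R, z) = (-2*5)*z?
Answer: 840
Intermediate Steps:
j(O) = -1/(-5 + O^(3/2)) (j(O) = (-4 + 3)/(-5 + O*√O) = -1/(-5 + O^(3/2)))
X = 3 (X = -3*(-2 - 1*(-1)) = -3*(-2 + 1) = -3*(-1) = 3)
E(R, z) = -10*z
-28*E(j(-5), X) = -(-280)*3 = -28*(-30) = 840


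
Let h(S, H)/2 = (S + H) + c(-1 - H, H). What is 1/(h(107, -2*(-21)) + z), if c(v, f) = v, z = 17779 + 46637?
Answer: 1/64628 ≈ 1.5473e-5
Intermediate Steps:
z = 64416
h(S, H) = -2 + 2*S (h(S, H) = 2*((S + H) + (-1 - H)) = 2*((H + S) + (-1 - H)) = 2*(-1 + S) = -2 + 2*S)
1/(h(107, -2*(-21)) + z) = 1/((-2 + 2*107) + 64416) = 1/((-2 + 214) + 64416) = 1/(212 + 64416) = 1/64628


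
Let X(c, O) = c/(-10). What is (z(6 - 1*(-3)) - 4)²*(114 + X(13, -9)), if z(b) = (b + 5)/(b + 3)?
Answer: 325703/360 ≈ 904.73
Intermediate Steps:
X(c, O) = -c/10 (X(c, O) = c*(-⅒) = -c/10)
z(b) = (5 + b)/(3 + b)
(z(6 - 1*(-3)) - 4)²*(114 + X(13, -9)) = ((5 + (6 - 1*(-3)))/(3 + (6 - 1*(-3))) - 4)²*(114 - ⅒*13) = ((5 + (6 + 3))/(3 + (6 + 3)) - 4)²*(114 - 13/10) = ((5 + 9)/(3 + 9) - 4)²*(1127/10) = (14/12 - 4)²*(1127/10) = ((1/12)*14 - 4)²*(1127/10) = (7/6 - 4)²*(1127/10) = (-17/6)²*(1127/10) = (289/36)*(1127/10) = 325703/360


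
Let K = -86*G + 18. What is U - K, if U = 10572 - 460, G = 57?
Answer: 14996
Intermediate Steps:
K = -4884 (K = -86*57 + 18 = -4902 + 18 = -4884)
U = 10112
U - K = 10112 - 1*(-4884) = 10112 + 4884 = 14996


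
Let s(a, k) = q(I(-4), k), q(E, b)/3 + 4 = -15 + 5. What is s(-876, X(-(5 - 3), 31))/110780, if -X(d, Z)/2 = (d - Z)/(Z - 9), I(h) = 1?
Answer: -21/55390 ≈ -0.00037913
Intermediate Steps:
q(E, b) = -42 (q(E, b) = -12 + 3*(-15 + 5) = -12 + 3*(-10) = -12 - 30 = -42)
X(d, Z) = -2*(d - Z)/(-9 + Z) (X(d, Z) = -2*(d - Z)/(Z - 9) = -2*(d - Z)/(-9 + Z))
s(a, k) = -42
s(-876, X(-(5 - 3), 31))/110780 = -42/110780 = -42*1/110780 = -21/55390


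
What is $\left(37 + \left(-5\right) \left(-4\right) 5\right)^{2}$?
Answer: $18769$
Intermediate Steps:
$\left(37 + \left(-5\right) \left(-4\right) 5\right)^{2} = \left(37 + 20 \cdot 5\right)^{2} = \left(37 + 100\right)^{2} = 137^{2} = 18769$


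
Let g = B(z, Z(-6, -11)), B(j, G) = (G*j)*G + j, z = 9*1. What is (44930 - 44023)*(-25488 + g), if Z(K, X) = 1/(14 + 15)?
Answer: -19435041810/841 ≈ -2.3109e+7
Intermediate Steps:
Z(K, X) = 1/29
z = 9
B(j, G) = j + j*G² (B(j, G) = j*G² + j = j + j*G²)
g = 7578/841 (g = 9*(1 + (1/29)²) = 9*(1 + 1/841) = 9*(842/841) = 7578/841 ≈ 9.0107)
(44930 - 44023)*(-25488 + g) = (44930 - 44023)*(-25488 + 7578/841) = 907*(-21427830/841) = -19435041810/841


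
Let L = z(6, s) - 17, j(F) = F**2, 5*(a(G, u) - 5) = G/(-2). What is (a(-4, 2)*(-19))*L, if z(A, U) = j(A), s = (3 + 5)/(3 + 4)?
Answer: -9747/5 ≈ -1949.4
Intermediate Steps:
a(G, u) = 5 - G/10 (a(G, u) = 5 + (G/(-2))/5 = 5 + (G*(-1/2))/5 = 5 + (-G/2)/5 = 5 - G/10)
s = 8/7 ≈ 1.1429
z(A, U) = A**2
L = 19 (L = 6**2 - 17 = 36 - 17 = 19)
(a(-4, 2)*(-19))*L = ((5 - 1/10*(-4))*(-19))*19 = ((5 + 2/5)*(-19))*19 = ((27/5)*(-19))*19 = -513/5*19 = -9747/5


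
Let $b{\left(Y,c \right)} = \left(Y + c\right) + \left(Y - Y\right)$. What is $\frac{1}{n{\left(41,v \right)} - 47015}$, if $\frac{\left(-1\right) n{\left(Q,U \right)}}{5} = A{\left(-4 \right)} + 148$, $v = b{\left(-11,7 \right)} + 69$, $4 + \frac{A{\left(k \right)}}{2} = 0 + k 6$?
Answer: $- \frac{1}{47475} \approx -2.1064 \cdot 10^{-5}$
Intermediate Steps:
$b{\left(Y,c \right)} = Y + c$ ($b{\left(Y,c \right)} = \left(Y + c\right) + 0 = Y + c$)
$A{\left(k \right)} = -8 + 12 k$ ($A{\left(k \right)} = -8 + 2 \left(0 + k 6\right) = -8 + 2 \left(0 + 6 k\right) = -8 + 2 \cdot 6 k = -8 + 12 k$)
$v = 65$ ($v = \left(-11 + 7\right) + 69 = -4 + 69 = 65$)
$n{\left(Q,U \right)} = -460$ ($n{\left(Q,U \right)} = - 5 \left(\left(-8 + 12 \left(-4\right)\right) + 148\right) = - 5 \left(\left(-8 - 48\right) + 148\right) = - 5 \left(-56 + 148\right) = \left(-5\right) 92 = -460$)
$\frac{1}{n{\left(41,v \right)} - 47015} = \frac{1}{-460 - 47015} = \frac{1}{-47475} = - \frac{1}{47475}$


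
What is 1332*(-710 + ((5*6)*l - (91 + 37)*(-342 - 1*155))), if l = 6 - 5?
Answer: 83830752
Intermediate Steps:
l = 1
1332*(-710 + ((5*6)*l - (91 + 37)*(-342 - 1*155))) = 1332*(-710 + ((5*6)*1 - (91 + 37)*(-342 - 1*155))) = 1332*(-710 + (30*1 - 128*(-342 - 155))) = 1332*(-710 + (30 - 128*(-497))) = 1332*(-710 + (30 - 1*(-63616))) = 1332*(-710 + (30 + 63616)) = 1332*(-710 + 63646) = 1332*62936 = 83830752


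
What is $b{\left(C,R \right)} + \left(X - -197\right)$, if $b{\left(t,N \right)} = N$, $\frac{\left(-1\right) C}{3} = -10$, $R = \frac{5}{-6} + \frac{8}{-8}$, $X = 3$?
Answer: $\frac{1189}{6} \approx 198.17$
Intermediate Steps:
$R = - \frac{11}{6}$ ($R = 5 \left(- \frac{1}{6}\right) + 8 \left(- \frac{1}{8}\right) = - \frac{5}{6} - 1 = - \frac{11}{6} \approx -1.8333$)
$C = 30$ ($C = \left(-3\right) \left(-10\right) = 30$)
$b{\left(C,R \right)} + \left(X - -197\right) = - \frac{11}{6} + \left(3 - -197\right) = - \frac{11}{6} + \left(3 + 197\right) = - \frac{11}{6} + 200 = \frac{1189}{6}$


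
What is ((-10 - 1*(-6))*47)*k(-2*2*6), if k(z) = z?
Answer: 4512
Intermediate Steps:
((-10 - 1*(-6))*47)*k(-2*2*6) = ((-10 - 1*(-6))*47)*(-2*2*6) = ((-10 + 6)*47)*(-4*6) = -4*47*(-24) = -188*(-24) = 4512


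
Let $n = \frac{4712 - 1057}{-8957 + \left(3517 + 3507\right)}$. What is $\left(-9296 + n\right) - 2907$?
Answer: $- \frac{23592054}{1933} \approx -12205.0$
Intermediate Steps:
$n = - \frac{3655}{1933}$ ($n = \frac{3655}{-8957 + 7024} = \frac{3655}{-1933} = 3655 \left(- \frac{1}{1933}\right) = - \frac{3655}{1933} \approx -1.8908$)
$\left(-9296 + n\right) - 2907 = \left(-9296 - \frac{3655}{1933}\right) - 2907 = - \frac{17972823}{1933} - 2907 = - \frac{23592054}{1933}$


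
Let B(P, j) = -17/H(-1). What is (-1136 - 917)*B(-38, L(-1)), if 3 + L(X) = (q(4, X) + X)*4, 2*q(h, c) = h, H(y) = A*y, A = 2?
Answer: -34901/2 ≈ -17451.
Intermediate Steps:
H(y) = 2*y
q(h, c) = h/2
L(X) = 5 + 4*X (L(X) = -3 + ((1/2)*4 + X)*4 = -3 + (2 + X)*4 = -3 + (8 + 4*X) = 5 + 4*X)
B(P, j) = 17/2 (B(P, j) = -17/(2*(-1)) = -17/(-2) = -17*(-1/2) = 17/2)
(-1136 - 917)*B(-38, L(-1)) = (-1136 - 917)*(17/2) = -2053*17/2 = -34901/2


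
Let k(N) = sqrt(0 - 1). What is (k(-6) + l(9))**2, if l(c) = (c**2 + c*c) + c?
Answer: (171 + I)**2 ≈ 29240.0 + 342.0*I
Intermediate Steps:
l(c) = c + 2*c**2 (l(c) = (c**2 + c**2) + c = 2*c**2 + c = c + 2*c**2)
k(N) = I (k(N) = sqrt(-1) = I)
(k(-6) + l(9))**2 = (I + 9*(1 + 2*9))**2 = (I + 9*(1 + 18))**2 = (I + 9*19)**2 = (I + 171)**2 = (171 + I)**2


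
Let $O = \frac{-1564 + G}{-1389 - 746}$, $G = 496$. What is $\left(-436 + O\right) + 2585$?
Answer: $\frac{4589183}{2135} \approx 2149.5$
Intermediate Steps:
$O = \frac{1068}{2135}$ ($O = \frac{-1564 + 496}{-1389 - 746} = - \frac{1068}{-2135} = \left(-1068\right) \left(- \frac{1}{2135}\right) = \frac{1068}{2135} \approx 0.50023$)
$\left(-436 + O\right) + 2585 = \left(-436 + \frac{1068}{2135}\right) + 2585 = - \frac{929792}{2135} + 2585 = \frac{4589183}{2135}$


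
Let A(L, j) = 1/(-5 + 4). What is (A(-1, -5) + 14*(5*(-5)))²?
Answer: 123201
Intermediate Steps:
A(L, j) = -1 (A(L, j) = 1/(-1) = -1)
(A(-1, -5) + 14*(5*(-5)))² = (-1 + 14*(5*(-5)))² = (-1 + 14*(-25))² = (-1 - 350)² = (-351)² = 123201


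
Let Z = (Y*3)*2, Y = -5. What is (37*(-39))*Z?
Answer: 43290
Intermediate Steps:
Z = -30 (Z = -5*3*2 = -15*2 = -30)
(37*(-39))*Z = (37*(-39))*(-30) = -1443*(-30) = 43290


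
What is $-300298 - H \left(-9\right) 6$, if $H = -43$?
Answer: $-302620$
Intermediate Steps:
$-300298 - H \left(-9\right) 6 = -300298 - \left(-43\right) \left(-9\right) 6 = -300298 - 387 \cdot 6 = -300298 - 2322 = -302620$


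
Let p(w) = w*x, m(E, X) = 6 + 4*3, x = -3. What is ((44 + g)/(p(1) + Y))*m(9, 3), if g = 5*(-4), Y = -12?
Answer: -144/5 ≈ -28.800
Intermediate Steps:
m(E, X) = 18 (m(E, X) = 6 + 12 = 18)
g = -20
p(w) = -3*w (p(w) = w*(-3) = -3*w)
((44 + g)/(p(1) + Y))*m(9, 3) = ((44 - 20)/(-3*1 - 12))*18 = (24/(-3 - 12))*18 = (24/(-15))*18 = (24*(-1/15))*18 = -8/5*18 = -144/5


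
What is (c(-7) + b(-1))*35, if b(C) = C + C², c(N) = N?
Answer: -245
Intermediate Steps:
(c(-7) + b(-1))*35 = (-7 - (1 - 1))*35 = (-7 - 1*0)*35 = (-7 + 0)*35 = -7*35 = -245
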